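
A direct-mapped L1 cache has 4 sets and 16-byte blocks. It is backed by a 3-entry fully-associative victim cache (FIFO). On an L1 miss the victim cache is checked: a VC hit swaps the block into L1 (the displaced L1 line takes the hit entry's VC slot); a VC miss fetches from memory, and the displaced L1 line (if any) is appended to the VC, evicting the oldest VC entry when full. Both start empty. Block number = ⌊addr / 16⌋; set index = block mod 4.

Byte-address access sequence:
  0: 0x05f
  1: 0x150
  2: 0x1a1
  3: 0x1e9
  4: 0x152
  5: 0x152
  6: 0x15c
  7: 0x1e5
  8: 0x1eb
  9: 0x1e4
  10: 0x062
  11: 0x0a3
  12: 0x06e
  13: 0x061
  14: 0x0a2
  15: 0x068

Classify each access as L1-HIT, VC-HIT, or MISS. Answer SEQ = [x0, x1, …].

SEQ = [MISS, MISS, MISS, MISS, L1-HIT, L1-HIT, L1-HIT, L1-HIT, L1-HIT, L1-HIT, MISS, MISS, VC-HIT, L1-HIT, VC-HIT, VC-HIT]

0: 0x5f (blk 5, set 1) → MISS  vc=[]
1: 0x150 (blk 21, set 1) → MISS  vc=[5]
2: 0x1a1 (blk 26, set 2) → MISS  vc=[5]
3: 0x1e9 (blk 30, set 2) → MISS  vc=[5, 26]
4: 0x152 (blk 21, set 1) → L1-HIT  vc=[5, 26]
5: 0x152 (blk 21, set 1) → L1-HIT  vc=[5, 26]
6: 0x15c (blk 21, set 1) → L1-HIT  vc=[5, 26]
7: 0x1e5 (blk 30, set 2) → L1-HIT  vc=[5, 26]
8: 0x1eb (blk 30, set 2) → L1-HIT  vc=[5, 26]
9: 0x1e4 (blk 30, set 2) → L1-HIT  vc=[5, 26]
10: 0x62 (blk 6, set 2) → MISS  vc=[5, 26, 30]
11: 0xa3 (blk 10, set 2) → MISS  vc=[26, 30, 6]
12: 0x6e (blk 6, set 2) → VC-HIT  vc=[26, 30, 10]
13: 0x61 (blk 6, set 2) → L1-HIT  vc=[26, 30, 10]
14: 0xa2 (blk 10, set 2) → VC-HIT  vc=[26, 30, 6]
15: 0x68 (blk 6, set 2) → VC-HIT  vc=[26, 30, 10]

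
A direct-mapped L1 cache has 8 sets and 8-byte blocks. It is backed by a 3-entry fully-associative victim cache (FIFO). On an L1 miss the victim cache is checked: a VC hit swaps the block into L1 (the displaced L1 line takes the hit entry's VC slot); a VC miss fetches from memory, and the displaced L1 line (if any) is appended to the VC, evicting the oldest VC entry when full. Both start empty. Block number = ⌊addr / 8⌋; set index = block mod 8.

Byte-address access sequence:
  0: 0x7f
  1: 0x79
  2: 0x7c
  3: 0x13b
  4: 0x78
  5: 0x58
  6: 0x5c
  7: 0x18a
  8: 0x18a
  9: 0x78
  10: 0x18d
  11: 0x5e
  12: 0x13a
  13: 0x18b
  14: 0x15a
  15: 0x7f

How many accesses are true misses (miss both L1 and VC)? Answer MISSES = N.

MISSES = 5

0: 0x7f (blk 15, set 7) → MISS  vc=[]
1: 0x79 (blk 15, set 7) → L1-HIT  vc=[]
2: 0x7c (blk 15, set 7) → L1-HIT  vc=[]
3: 0x13b (blk 39, set 7) → MISS  vc=[15]
4: 0x78 (blk 15, set 7) → VC-HIT  vc=[39]
5: 0x58 (blk 11, set 3) → MISS  vc=[39]
6: 0x5c (blk 11, set 3) → L1-HIT  vc=[39]
7: 0x18a (blk 49, set 1) → MISS  vc=[39]
8: 0x18a (blk 49, set 1) → L1-HIT  vc=[39]
9: 0x78 (blk 15, set 7) → L1-HIT  vc=[39]
10: 0x18d (blk 49, set 1) → L1-HIT  vc=[39]
11: 0x5e (blk 11, set 3) → L1-HIT  vc=[39]
12: 0x13a (blk 39, set 7) → VC-HIT  vc=[15]
13: 0x18b (blk 49, set 1) → L1-HIT  vc=[15]
14: 0x15a (blk 43, set 3) → MISS  vc=[15, 11]
15: 0x7f (blk 15, set 7) → VC-HIT  vc=[39, 11]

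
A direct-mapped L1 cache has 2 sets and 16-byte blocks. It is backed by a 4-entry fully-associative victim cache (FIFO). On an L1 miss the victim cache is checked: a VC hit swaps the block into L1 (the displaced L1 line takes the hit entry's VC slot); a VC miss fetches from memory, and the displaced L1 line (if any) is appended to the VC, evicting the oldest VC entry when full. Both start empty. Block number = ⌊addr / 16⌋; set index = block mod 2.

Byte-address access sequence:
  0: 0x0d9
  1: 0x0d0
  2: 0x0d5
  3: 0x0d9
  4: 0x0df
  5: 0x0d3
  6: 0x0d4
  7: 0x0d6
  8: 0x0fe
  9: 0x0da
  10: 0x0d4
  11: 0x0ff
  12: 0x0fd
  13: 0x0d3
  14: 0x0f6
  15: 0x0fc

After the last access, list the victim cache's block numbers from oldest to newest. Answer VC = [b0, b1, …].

  [0] addr=0xd9 blk=13 s=1: MISS | VC []
  [1] addr=0xd0 blk=13 s=1: L1-HIT | VC []
  [2] addr=0xd5 blk=13 s=1: L1-HIT | VC []
  [3] addr=0xd9 blk=13 s=1: L1-HIT | VC []
  [4] addr=0xdf blk=13 s=1: L1-HIT | VC []
  [5] addr=0xd3 blk=13 s=1: L1-HIT | VC []
  [6] addr=0xd4 blk=13 s=1: L1-HIT | VC []
  [7] addr=0xd6 blk=13 s=1: L1-HIT | VC []
  [8] addr=0xfe blk=15 s=1: MISS | VC [13]
  [9] addr=0xda blk=13 s=1: VC-HIT | VC [15]
  [10] addr=0xd4 blk=13 s=1: L1-HIT | VC [15]
  [11] addr=0xff blk=15 s=1: VC-HIT | VC [13]
  [12] addr=0xfd blk=15 s=1: L1-HIT | VC [13]
  [13] addr=0xd3 blk=13 s=1: VC-HIT | VC [15]
  [14] addr=0xf6 blk=15 s=1: VC-HIT | VC [13]
  [15] addr=0xfc blk=15 s=1: L1-HIT | VC [13]

VC = [13]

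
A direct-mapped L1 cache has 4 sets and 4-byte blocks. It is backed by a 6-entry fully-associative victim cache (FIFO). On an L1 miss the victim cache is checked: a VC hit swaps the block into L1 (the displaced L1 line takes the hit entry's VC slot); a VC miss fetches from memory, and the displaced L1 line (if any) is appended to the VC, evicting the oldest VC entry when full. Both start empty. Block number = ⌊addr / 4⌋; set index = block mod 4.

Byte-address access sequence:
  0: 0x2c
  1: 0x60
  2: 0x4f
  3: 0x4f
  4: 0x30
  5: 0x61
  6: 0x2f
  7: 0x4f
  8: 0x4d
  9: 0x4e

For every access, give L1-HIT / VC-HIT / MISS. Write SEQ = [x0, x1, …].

  [0] addr=0x2c blk=11 s=3: MISS | VC []
  [1] addr=0x60 blk=24 s=0: MISS | VC []
  [2] addr=0x4f blk=19 s=3: MISS | VC [11]
  [3] addr=0x4f blk=19 s=3: L1-HIT | VC [11]
  [4] addr=0x30 blk=12 s=0: MISS | VC [11, 24]
  [5] addr=0x61 blk=24 s=0: VC-HIT | VC [11, 12]
  [6] addr=0x2f blk=11 s=3: VC-HIT | VC [19, 12]
  [7] addr=0x4f blk=19 s=3: VC-HIT | VC [11, 12]
  [8] addr=0x4d blk=19 s=3: L1-HIT | VC [11, 12]
  [9] addr=0x4e blk=19 s=3: L1-HIT | VC [11, 12]

SEQ = [MISS, MISS, MISS, L1-HIT, MISS, VC-HIT, VC-HIT, VC-HIT, L1-HIT, L1-HIT]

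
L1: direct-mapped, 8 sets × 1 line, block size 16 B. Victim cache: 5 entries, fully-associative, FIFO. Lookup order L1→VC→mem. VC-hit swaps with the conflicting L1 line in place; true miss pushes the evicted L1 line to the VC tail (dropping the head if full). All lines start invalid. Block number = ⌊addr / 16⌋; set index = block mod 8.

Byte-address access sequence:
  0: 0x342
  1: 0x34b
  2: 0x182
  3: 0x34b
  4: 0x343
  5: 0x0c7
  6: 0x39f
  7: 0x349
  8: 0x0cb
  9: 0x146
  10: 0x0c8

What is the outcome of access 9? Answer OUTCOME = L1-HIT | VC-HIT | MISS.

OUTCOME = MISS

  [0] addr=0x342 blk=52 s=4: MISS | VC []
  [1] addr=0x34b blk=52 s=4: L1-HIT | VC []
  [2] addr=0x182 blk=24 s=0: MISS | VC []
  [3] addr=0x34b blk=52 s=4: L1-HIT | VC []
  [4] addr=0x343 blk=52 s=4: L1-HIT | VC []
  [5] addr=0xc7 blk=12 s=4: MISS | VC [52]
  [6] addr=0x39f blk=57 s=1: MISS | VC [52]
  [7] addr=0x349 blk=52 s=4: VC-HIT | VC [12]
  [8] addr=0xcb blk=12 s=4: VC-HIT | VC [52]
  [9] addr=0x146 blk=20 s=4: MISS | VC [52, 12]
  [10] addr=0xc8 blk=12 s=4: VC-HIT | VC [52, 20]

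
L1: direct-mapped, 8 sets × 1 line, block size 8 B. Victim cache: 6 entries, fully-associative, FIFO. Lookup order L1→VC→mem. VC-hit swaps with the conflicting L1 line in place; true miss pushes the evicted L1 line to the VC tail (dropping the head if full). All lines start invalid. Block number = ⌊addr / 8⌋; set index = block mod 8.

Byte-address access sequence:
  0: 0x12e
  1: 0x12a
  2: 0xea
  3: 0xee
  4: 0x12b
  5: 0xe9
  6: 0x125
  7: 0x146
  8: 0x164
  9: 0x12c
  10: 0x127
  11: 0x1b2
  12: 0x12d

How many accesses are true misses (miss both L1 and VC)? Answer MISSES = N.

  [0] addr=0x12e blk=37 s=5: MISS | VC []
  [1] addr=0x12a blk=37 s=5: L1-HIT | VC []
  [2] addr=0xea blk=29 s=5: MISS | VC [37]
  [3] addr=0xee blk=29 s=5: L1-HIT | VC [37]
  [4] addr=0x12b blk=37 s=5: VC-HIT | VC [29]
  [5] addr=0xe9 blk=29 s=5: VC-HIT | VC [37]
  [6] addr=0x125 blk=36 s=4: MISS | VC [37]
  [7] addr=0x146 blk=40 s=0: MISS | VC [37]
  [8] addr=0x164 blk=44 s=4: MISS | VC [37, 36]
  [9] addr=0x12c blk=37 s=5: VC-HIT | VC [29, 36]
  [10] addr=0x127 blk=36 s=4: VC-HIT | VC [29, 44]
  [11] addr=0x1b2 blk=54 s=6: MISS | VC [29, 44]
  [12] addr=0x12d blk=37 s=5: L1-HIT | VC [29, 44]

MISSES = 6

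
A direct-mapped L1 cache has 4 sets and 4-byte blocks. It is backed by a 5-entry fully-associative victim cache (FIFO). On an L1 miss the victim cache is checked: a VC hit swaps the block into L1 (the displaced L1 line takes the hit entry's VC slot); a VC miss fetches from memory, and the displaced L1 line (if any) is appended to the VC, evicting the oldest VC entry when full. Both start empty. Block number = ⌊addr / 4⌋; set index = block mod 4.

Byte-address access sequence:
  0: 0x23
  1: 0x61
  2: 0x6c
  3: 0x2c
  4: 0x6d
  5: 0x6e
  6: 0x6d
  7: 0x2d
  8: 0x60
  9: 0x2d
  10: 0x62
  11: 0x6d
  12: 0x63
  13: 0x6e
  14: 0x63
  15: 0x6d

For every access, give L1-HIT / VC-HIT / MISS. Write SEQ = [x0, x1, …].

  [0] addr=0x23 blk=8 s=0: MISS | VC []
  [1] addr=0x61 blk=24 s=0: MISS | VC [8]
  [2] addr=0x6c blk=27 s=3: MISS | VC [8]
  [3] addr=0x2c blk=11 s=3: MISS | VC [8, 27]
  [4] addr=0x6d blk=27 s=3: VC-HIT | VC [8, 11]
  [5] addr=0x6e blk=27 s=3: L1-HIT | VC [8, 11]
  [6] addr=0x6d blk=27 s=3: L1-HIT | VC [8, 11]
  [7] addr=0x2d blk=11 s=3: VC-HIT | VC [8, 27]
  [8] addr=0x60 blk=24 s=0: L1-HIT | VC [8, 27]
  [9] addr=0x2d blk=11 s=3: L1-HIT | VC [8, 27]
  [10] addr=0x62 blk=24 s=0: L1-HIT | VC [8, 27]
  [11] addr=0x6d blk=27 s=3: VC-HIT | VC [8, 11]
  [12] addr=0x63 blk=24 s=0: L1-HIT | VC [8, 11]
  [13] addr=0x6e blk=27 s=3: L1-HIT | VC [8, 11]
  [14] addr=0x63 blk=24 s=0: L1-HIT | VC [8, 11]
  [15] addr=0x6d blk=27 s=3: L1-HIT | VC [8, 11]

SEQ = [MISS, MISS, MISS, MISS, VC-HIT, L1-HIT, L1-HIT, VC-HIT, L1-HIT, L1-HIT, L1-HIT, VC-HIT, L1-HIT, L1-HIT, L1-HIT, L1-HIT]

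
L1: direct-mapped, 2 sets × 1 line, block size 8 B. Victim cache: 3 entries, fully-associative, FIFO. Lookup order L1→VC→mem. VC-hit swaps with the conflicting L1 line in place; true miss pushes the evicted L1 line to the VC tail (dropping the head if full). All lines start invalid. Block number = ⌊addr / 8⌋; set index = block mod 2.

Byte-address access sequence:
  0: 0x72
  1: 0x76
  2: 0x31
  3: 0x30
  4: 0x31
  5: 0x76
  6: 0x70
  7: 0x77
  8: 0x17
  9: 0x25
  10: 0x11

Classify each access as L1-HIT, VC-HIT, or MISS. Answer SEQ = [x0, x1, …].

  [0] addr=0x72 blk=14 s=0: MISS | VC []
  [1] addr=0x76 blk=14 s=0: L1-HIT | VC []
  [2] addr=0x31 blk=6 s=0: MISS | VC [14]
  [3] addr=0x30 blk=6 s=0: L1-HIT | VC [14]
  [4] addr=0x31 blk=6 s=0: L1-HIT | VC [14]
  [5] addr=0x76 blk=14 s=0: VC-HIT | VC [6]
  [6] addr=0x70 blk=14 s=0: L1-HIT | VC [6]
  [7] addr=0x77 blk=14 s=0: L1-HIT | VC [6]
  [8] addr=0x17 blk=2 s=0: MISS | VC [6, 14]
  [9] addr=0x25 blk=4 s=0: MISS | VC [6, 14, 2]
  [10] addr=0x11 blk=2 s=0: VC-HIT | VC [6, 14, 4]

SEQ = [MISS, L1-HIT, MISS, L1-HIT, L1-HIT, VC-HIT, L1-HIT, L1-HIT, MISS, MISS, VC-HIT]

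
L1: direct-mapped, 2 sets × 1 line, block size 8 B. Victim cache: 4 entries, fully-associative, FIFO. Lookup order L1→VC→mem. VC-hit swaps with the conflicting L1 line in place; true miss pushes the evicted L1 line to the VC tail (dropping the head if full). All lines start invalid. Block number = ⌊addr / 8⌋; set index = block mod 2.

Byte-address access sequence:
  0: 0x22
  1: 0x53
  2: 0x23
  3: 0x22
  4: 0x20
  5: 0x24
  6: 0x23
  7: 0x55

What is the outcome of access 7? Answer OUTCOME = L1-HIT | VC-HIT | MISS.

OUTCOME = VC-HIT

0: 0x22 (blk 4, set 0) → MISS  vc=[]
1: 0x53 (blk 10, set 0) → MISS  vc=[4]
2: 0x23 (blk 4, set 0) → VC-HIT  vc=[10]
3: 0x22 (blk 4, set 0) → L1-HIT  vc=[10]
4: 0x20 (blk 4, set 0) → L1-HIT  vc=[10]
5: 0x24 (blk 4, set 0) → L1-HIT  vc=[10]
6: 0x23 (blk 4, set 0) → L1-HIT  vc=[10]
7: 0x55 (blk 10, set 0) → VC-HIT  vc=[4]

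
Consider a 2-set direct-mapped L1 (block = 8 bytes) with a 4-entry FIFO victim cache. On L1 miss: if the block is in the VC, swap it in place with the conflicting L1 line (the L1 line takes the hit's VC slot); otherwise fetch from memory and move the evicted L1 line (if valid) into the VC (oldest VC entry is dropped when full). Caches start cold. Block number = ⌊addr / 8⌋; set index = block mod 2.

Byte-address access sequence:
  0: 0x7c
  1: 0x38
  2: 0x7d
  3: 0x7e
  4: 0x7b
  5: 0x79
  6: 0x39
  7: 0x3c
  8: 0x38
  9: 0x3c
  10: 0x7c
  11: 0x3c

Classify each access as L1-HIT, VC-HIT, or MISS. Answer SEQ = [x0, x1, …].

  [0] addr=0x7c blk=15 s=1: MISS | VC []
  [1] addr=0x38 blk=7 s=1: MISS | VC [15]
  [2] addr=0x7d blk=15 s=1: VC-HIT | VC [7]
  [3] addr=0x7e blk=15 s=1: L1-HIT | VC [7]
  [4] addr=0x7b blk=15 s=1: L1-HIT | VC [7]
  [5] addr=0x79 blk=15 s=1: L1-HIT | VC [7]
  [6] addr=0x39 blk=7 s=1: VC-HIT | VC [15]
  [7] addr=0x3c blk=7 s=1: L1-HIT | VC [15]
  [8] addr=0x38 blk=7 s=1: L1-HIT | VC [15]
  [9] addr=0x3c blk=7 s=1: L1-HIT | VC [15]
  [10] addr=0x7c blk=15 s=1: VC-HIT | VC [7]
  [11] addr=0x3c blk=7 s=1: VC-HIT | VC [15]

SEQ = [MISS, MISS, VC-HIT, L1-HIT, L1-HIT, L1-HIT, VC-HIT, L1-HIT, L1-HIT, L1-HIT, VC-HIT, VC-HIT]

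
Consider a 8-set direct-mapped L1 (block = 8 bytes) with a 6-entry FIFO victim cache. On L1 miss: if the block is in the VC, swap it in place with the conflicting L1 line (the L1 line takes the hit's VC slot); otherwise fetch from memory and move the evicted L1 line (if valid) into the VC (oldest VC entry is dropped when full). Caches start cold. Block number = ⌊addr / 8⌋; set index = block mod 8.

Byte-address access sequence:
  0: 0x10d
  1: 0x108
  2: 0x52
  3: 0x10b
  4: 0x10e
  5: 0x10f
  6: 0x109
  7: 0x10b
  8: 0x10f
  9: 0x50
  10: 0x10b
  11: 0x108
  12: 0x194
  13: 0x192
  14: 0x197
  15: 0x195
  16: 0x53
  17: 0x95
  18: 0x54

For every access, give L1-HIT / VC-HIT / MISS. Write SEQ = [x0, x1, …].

  [0] addr=0x10d blk=33 s=1: MISS | VC []
  [1] addr=0x108 blk=33 s=1: L1-HIT | VC []
  [2] addr=0x52 blk=10 s=2: MISS | VC []
  [3] addr=0x10b blk=33 s=1: L1-HIT | VC []
  [4] addr=0x10e blk=33 s=1: L1-HIT | VC []
  [5] addr=0x10f blk=33 s=1: L1-HIT | VC []
  [6] addr=0x109 blk=33 s=1: L1-HIT | VC []
  [7] addr=0x10b blk=33 s=1: L1-HIT | VC []
  [8] addr=0x10f blk=33 s=1: L1-HIT | VC []
  [9] addr=0x50 blk=10 s=2: L1-HIT | VC []
  [10] addr=0x10b blk=33 s=1: L1-HIT | VC []
  [11] addr=0x108 blk=33 s=1: L1-HIT | VC []
  [12] addr=0x194 blk=50 s=2: MISS | VC [10]
  [13] addr=0x192 blk=50 s=2: L1-HIT | VC [10]
  [14] addr=0x197 blk=50 s=2: L1-HIT | VC [10]
  [15] addr=0x195 blk=50 s=2: L1-HIT | VC [10]
  [16] addr=0x53 blk=10 s=2: VC-HIT | VC [50]
  [17] addr=0x95 blk=18 s=2: MISS | VC [50, 10]
  [18] addr=0x54 blk=10 s=2: VC-HIT | VC [50, 18]

SEQ = [MISS, L1-HIT, MISS, L1-HIT, L1-HIT, L1-HIT, L1-HIT, L1-HIT, L1-HIT, L1-HIT, L1-HIT, L1-HIT, MISS, L1-HIT, L1-HIT, L1-HIT, VC-HIT, MISS, VC-HIT]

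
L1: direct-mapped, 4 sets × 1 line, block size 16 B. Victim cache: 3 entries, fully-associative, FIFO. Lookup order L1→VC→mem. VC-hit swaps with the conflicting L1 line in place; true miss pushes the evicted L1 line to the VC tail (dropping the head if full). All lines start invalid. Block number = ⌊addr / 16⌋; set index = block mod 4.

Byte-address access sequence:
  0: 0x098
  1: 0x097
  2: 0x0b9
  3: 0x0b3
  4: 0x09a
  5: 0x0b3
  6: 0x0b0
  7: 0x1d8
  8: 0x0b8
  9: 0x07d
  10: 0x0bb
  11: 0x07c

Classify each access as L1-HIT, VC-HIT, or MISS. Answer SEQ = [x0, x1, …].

SEQ = [MISS, L1-HIT, MISS, L1-HIT, L1-HIT, L1-HIT, L1-HIT, MISS, L1-HIT, MISS, VC-HIT, VC-HIT]

  [0] addr=0x98 blk=9 s=1: MISS | VC []
  [1] addr=0x97 blk=9 s=1: L1-HIT | VC []
  [2] addr=0xb9 blk=11 s=3: MISS | VC []
  [3] addr=0xb3 blk=11 s=3: L1-HIT | VC []
  [4] addr=0x9a blk=9 s=1: L1-HIT | VC []
  [5] addr=0xb3 blk=11 s=3: L1-HIT | VC []
  [6] addr=0xb0 blk=11 s=3: L1-HIT | VC []
  [7] addr=0x1d8 blk=29 s=1: MISS | VC [9]
  [8] addr=0xb8 blk=11 s=3: L1-HIT | VC [9]
  [9] addr=0x7d blk=7 s=3: MISS | VC [9, 11]
  [10] addr=0xbb blk=11 s=3: VC-HIT | VC [9, 7]
  [11] addr=0x7c blk=7 s=3: VC-HIT | VC [9, 11]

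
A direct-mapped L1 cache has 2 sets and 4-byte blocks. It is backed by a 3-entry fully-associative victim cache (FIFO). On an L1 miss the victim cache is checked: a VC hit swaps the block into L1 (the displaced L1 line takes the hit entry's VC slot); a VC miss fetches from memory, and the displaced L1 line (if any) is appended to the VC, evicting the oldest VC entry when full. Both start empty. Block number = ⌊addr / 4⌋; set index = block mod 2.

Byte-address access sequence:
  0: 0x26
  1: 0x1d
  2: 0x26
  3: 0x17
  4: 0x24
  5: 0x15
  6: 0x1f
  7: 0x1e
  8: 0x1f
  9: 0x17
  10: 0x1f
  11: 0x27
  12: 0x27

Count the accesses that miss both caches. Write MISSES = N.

MISSES = 3

  [0] addr=0x26 blk=9 s=1: MISS | VC []
  [1] addr=0x1d blk=7 s=1: MISS | VC [9]
  [2] addr=0x26 blk=9 s=1: VC-HIT | VC [7]
  [3] addr=0x17 blk=5 s=1: MISS | VC [7, 9]
  [4] addr=0x24 blk=9 s=1: VC-HIT | VC [7, 5]
  [5] addr=0x15 blk=5 s=1: VC-HIT | VC [7, 9]
  [6] addr=0x1f blk=7 s=1: VC-HIT | VC [5, 9]
  [7] addr=0x1e blk=7 s=1: L1-HIT | VC [5, 9]
  [8] addr=0x1f blk=7 s=1: L1-HIT | VC [5, 9]
  [9] addr=0x17 blk=5 s=1: VC-HIT | VC [7, 9]
  [10] addr=0x1f blk=7 s=1: VC-HIT | VC [5, 9]
  [11] addr=0x27 blk=9 s=1: VC-HIT | VC [5, 7]
  [12] addr=0x27 blk=9 s=1: L1-HIT | VC [5, 7]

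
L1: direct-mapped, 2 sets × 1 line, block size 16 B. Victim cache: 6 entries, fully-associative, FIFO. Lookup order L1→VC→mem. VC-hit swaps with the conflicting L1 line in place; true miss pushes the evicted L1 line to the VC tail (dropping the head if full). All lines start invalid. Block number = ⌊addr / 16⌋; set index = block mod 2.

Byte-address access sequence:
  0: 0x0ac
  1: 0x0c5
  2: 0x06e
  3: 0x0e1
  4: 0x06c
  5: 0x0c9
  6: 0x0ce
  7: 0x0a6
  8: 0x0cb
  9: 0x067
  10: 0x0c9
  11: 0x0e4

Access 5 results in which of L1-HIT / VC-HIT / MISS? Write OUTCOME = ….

#0 0xac→b10/s0 MISS; vc=[]
#1 0xc5→b12/s0 MISS; vc=[10]
#2 0x6e→b6/s0 MISS; vc=[10,12]
#3 0xe1→b14/s0 MISS; vc=[10,12,6]
#4 0x6c→b6/s0 VC-HIT; vc=[10,12,14]
#5 0xc9→b12/s0 VC-HIT; vc=[10,6,14]
#6 0xce→b12/s0 L1-HIT; vc=[10,6,14]
#7 0xa6→b10/s0 VC-HIT; vc=[12,6,14]
#8 0xcb→b12/s0 VC-HIT; vc=[10,6,14]
#9 0x67→b6/s0 VC-HIT; vc=[10,12,14]
#10 0xc9→b12/s0 VC-HIT; vc=[10,6,14]
#11 0xe4→b14/s0 VC-HIT; vc=[10,6,12]

OUTCOME = VC-HIT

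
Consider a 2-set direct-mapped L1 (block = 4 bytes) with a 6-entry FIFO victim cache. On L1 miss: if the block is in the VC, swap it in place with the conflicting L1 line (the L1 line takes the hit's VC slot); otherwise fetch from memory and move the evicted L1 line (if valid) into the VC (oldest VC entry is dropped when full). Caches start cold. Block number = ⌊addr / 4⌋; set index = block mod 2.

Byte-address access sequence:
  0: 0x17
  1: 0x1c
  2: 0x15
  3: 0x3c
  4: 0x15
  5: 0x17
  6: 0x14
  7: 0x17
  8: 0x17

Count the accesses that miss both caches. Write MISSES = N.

  [0] addr=0x17 blk=5 s=1: MISS | VC []
  [1] addr=0x1c blk=7 s=1: MISS | VC [5]
  [2] addr=0x15 blk=5 s=1: VC-HIT | VC [7]
  [3] addr=0x3c blk=15 s=1: MISS | VC [7, 5]
  [4] addr=0x15 blk=5 s=1: VC-HIT | VC [7, 15]
  [5] addr=0x17 blk=5 s=1: L1-HIT | VC [7, 15]
  [6] addr=0x14 blk=5 s=1: L1-HIT | VC [7, 15]
  [7] addr=0x17 blk=5 s=1: L1-HIT | VC [7, 15]
  [8] addr=0x17 blk=5 s=1: L1-HIT | VC [7, 15]

MISSES = 3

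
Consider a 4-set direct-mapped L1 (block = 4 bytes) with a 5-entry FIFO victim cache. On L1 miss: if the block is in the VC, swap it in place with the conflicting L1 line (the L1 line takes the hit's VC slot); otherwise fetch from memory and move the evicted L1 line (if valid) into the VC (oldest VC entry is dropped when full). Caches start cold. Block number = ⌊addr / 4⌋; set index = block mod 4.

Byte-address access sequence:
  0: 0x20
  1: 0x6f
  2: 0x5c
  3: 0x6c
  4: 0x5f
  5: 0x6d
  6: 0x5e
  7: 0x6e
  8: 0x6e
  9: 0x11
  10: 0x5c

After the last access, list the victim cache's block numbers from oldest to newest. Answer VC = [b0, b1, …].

VC = [27, 8]

#0 0x20→b8/s0 MISS; vc=[]
#1 0x6f→b27/s3 MISS; vc=[]
#2 0x5c→b23/s3 MISS; vc=[27]
#3 0x6c→b27/s3 VC-HIT; vc=[23]
#4 0x5f→b23/s3 VC-HIT; vc=[27]
#5 0x6d→b27/s3 VC-HIT; vc=[23]
#6 0x5e→b23/s3 VC-HIT; vc=[27]
#7 0x6e→b27/s3 VC-HIT; vc=[23]
#8 0x6e→b27/s3 L1-HIT; vc=[23]
#9 0x11→b4/s0 MISS; vc=[23,8]
#10 0x5c→b23/s3 VC-HIT; vc=[27,8]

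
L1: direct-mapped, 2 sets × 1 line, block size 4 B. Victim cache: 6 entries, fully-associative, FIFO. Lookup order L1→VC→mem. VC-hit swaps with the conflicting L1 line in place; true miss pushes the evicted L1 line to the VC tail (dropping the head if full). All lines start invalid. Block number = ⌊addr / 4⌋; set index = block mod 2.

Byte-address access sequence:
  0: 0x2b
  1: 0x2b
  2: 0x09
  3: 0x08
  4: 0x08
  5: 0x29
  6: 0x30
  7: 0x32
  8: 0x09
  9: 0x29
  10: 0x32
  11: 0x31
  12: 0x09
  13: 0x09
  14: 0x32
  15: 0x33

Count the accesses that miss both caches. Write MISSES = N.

MISSES = 3

#0 0x2b→b10/s0 MISS; vc=[]
#1 0x2b→b10/s0 L1-HIT; vc=[]
#2 0x9→b2/s0 MISS; vc=[10]
#3 0x8→b2/s0 L1-HIT; vc=[10]
#4 0x8→b2/s0 L1-HIT; vc=[10]
#5 0x29→b10/s0 VC-HIT; vc=[2]
#6 0x30→b12/s0 MISS; vc=[2,10]
#7 0x32→b12/s0 L1-HIT; vc=[2,10]
#8 0x9→b2/s0 VC-HIT; vc=[12,10]
#9 0x29→b10/s0 VC-HIT; vc=[12,2]
#10 0x32→b12/s0 VC-HIT; vc=[10,2]
#11 0x31→b12/s0 L1-HIT; vc=[10,2]
#12 0x9→b2/s0 VC-HIT; vc=[10,12]
#13 0x9→b2/s0 L1-HIT; vc=[10,12]
#14 0x32→b12/s0 VC-HIT; vc=[10,2]
#15 0x33→b12/s0 L1-HIT; vc=[10,2]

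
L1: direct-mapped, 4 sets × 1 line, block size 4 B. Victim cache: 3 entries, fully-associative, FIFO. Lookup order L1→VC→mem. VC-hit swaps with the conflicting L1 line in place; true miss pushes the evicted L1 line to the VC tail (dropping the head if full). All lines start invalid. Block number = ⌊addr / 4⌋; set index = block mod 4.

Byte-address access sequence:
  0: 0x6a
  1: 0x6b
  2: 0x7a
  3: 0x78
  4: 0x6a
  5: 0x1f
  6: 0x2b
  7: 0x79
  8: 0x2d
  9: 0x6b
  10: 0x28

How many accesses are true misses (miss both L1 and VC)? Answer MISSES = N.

MISSES = 5

0: 0x6a (blk 26, set 2) → MISS  vc=[]
1: 0x6b (blk 26, set 2) → L1-HIT  vc=[]
2: 0x7a (blk 30, set 2) → MISS  vc=[26]
3: 0x78 (blk 30, set 2) → L1-HIT  vc=[26]
4: 0x6a (blk 26, set 2) → VC-HIT  vc=[30]
5: 0x1f (blk 7, set 3) → MISS  vc=[30]
6: 0x2b (blk 10, set 2) → MISS  vc=[30, 26]
7: 0x79 (blk 30, set 2) → VC-HIT  vc=[10, 26]
8: 0x2d (blk 11, set 3) → MISS  vc=[10, 26, 7]
9: 0x6b (blk 26, set 2) → VC-HIT  vc=[10, 30, 7]
10: 0x28 (blk 10, set 2) → VC-HIT  vc=[26, 30, 7]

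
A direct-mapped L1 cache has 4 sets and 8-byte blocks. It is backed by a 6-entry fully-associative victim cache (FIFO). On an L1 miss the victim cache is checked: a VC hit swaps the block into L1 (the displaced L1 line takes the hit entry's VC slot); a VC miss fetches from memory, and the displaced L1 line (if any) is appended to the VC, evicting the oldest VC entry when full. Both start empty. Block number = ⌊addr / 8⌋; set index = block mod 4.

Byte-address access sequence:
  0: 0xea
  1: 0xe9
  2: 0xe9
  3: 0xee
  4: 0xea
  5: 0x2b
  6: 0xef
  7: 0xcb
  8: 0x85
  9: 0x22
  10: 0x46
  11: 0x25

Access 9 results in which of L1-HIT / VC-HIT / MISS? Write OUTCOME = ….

OUTCOME = MISS

#0 0xea→b29/s1 MISS; vc=[]
#1 0xe9→b29/s1 L1-HIT; vc=[]
#2 0xe9→b29/s1 L1-HIT; vc=[]
#3 0xee→b29/s1 L1-HIT; vc=[]
#4 0xea→b29/s1 L1-HIT; vc=[]
#5 0x2b→b5/s1 MISS; vc=[29]
#6 0xef→b29/s1 VC-HIT; vc=[5]
#7 0xcb→b25/s1 MISS; vc=[5,29]
#8 0x85→b16/s0 MISS; vc=[5,29]
#9 0x22→b4/s0 MISS; vc=[5,29,16]
#10 0x46→b8/s0 MISS; vc=[5,29,16,4]
#11 0x25→b4/s0 VC-HIT; vc=[5,29,16,8]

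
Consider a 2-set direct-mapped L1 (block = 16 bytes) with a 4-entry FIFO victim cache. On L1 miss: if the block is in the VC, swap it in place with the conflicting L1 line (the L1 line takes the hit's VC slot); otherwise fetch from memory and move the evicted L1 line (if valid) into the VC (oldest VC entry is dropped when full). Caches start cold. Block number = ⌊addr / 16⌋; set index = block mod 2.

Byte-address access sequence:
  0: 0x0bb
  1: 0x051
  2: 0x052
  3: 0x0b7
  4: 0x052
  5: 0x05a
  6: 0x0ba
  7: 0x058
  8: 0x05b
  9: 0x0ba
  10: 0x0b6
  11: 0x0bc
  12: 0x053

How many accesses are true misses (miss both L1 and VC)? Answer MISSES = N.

MISSES = 2

0: 0xbb (blk 11, set 1) → MISS  vc=[]
1: 0x51 (blk 5, set 1) → MISS  vc=[11]
2: 0x52 (blk 5, set 1) → L1-HIT  vc=[11]
3: 0xb7 (blk 11, set 1) → VC-HIT  vc=[5]
4: 0x52 (blk 5, set 1) → VC-HIT  vc=[11]
5: 0x5a (blk 5, set 1) → L1-HIT  vc=[11]
6: 0xba (blk 11, set 1) → VC-HIT  vc=[5]
7: 0x58 (blk 5, set 1) → VC-HIT  vc=[11]
8: 0x5b (blk 5, set 1) → L1-HIT  vc=[11]
9: 0xba (blk 11, set 1) → VC-HIT  vc=[5]
10: 0xb6 (blk 11, set 1) → L1-HIT  vc=[5]
11: 0xbc (blk 11, set 1) → L1-HIT  vc=[5]
12: 0x53 (blk 5, set 1) → VC-HIT  vc=[11]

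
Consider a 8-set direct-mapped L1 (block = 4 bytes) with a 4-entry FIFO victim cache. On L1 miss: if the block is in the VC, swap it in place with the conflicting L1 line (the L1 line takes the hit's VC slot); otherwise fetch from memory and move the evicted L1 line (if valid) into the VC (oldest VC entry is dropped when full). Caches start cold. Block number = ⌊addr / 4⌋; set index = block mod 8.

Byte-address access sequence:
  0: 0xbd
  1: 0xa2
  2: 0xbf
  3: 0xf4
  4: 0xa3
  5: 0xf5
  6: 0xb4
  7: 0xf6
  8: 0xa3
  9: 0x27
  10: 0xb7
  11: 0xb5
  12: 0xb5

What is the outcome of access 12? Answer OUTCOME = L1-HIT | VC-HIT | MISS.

  [0] addr=0xbd blk=47 s=7: MISS | VC []
  [1] addr=0xa2 blk=40 s=0: MISS | VC []
  [2] addr=0xbf blk=47 s=7: L1-HIT | VC []
  [3] addr=0xf4 blk=61 s=5: MISS | VC []
  [4] addr=0xa3 blk=40 s=0: L1-HIT | VC []
  [5] addr=0xf5 blk=61 s=5: L1-HIT | VC []
  [6] addr=0xb4 blk=45 s=5: MISS | VC [61]
  [7] addr=0xf6 blk=61 s=5: VC-HIT | VC [45]
  [8] addr=0xa3 blk=40 s=0: L1-HIT | VC [45]
  [9] addr=0x27 blk=9 s=1: MISS | VC [45]
  [10] addr=0xb7 blk=45 s=5: VC-HIT | VC [61]
  [11] addr=0xb5 blk=45 s=5: L1-HIT | VC [61]
  [12] addr=0xb5 blk=45 s=5: L1-HIT | VC [61]

OUTCOME = L1-HIT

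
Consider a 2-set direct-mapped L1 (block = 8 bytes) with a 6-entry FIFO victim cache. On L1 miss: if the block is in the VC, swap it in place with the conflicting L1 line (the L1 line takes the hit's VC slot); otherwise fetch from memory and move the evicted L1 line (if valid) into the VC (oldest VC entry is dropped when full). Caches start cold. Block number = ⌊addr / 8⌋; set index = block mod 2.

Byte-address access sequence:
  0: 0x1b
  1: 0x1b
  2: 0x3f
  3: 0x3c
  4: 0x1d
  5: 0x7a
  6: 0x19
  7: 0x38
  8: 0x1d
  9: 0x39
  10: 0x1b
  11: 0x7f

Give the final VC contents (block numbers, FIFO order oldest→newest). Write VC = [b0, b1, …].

VC = [7, 3]

#0 0x1b→b3/s1 MISS; vc=[]
#1 0x1b→b3/s1 L1-HIT; vc=[]
#2 0x3f→b7/s1 MISS; vc=[3]
#3 0x3c→b7/s1 L1-HIT; vc=[3]
#4 0x1d→b3/s1 VC-HIT; vc=[7]
#5 0x7a→b15/s1 MISS; vc=[7,3]
#6 0x19→b3/s1 VC-HIT; vc=[7,15]
#7 0x38→b7/s1 VC-HIT; vc=[3,15]
#8 0x1d→b3/s1 VC-HIT; vc=[7,15]
#9 0x39→b7/s1 VC-HIT; vc=[3,15]
#10 0x1b→b3/s1 VC-HIT; vc=[7,15]
#11 0x7f→b15/s1 VC-HIT; vc=[7,3]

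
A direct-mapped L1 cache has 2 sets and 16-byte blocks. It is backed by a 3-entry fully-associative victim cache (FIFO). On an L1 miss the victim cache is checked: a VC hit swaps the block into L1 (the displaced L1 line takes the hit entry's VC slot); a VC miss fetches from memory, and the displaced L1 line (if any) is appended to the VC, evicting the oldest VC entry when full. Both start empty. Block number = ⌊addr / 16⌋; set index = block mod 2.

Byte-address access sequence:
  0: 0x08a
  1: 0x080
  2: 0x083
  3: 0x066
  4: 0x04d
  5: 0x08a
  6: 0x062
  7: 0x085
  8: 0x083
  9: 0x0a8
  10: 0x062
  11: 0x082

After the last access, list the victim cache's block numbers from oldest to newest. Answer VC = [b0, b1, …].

  [0] addr=0x8a blk=8 s=0: MISS | VC []
  [1] addr=0x80 blk=8 s=0: L1-HIT | VC []
  [2] addr=0x83 blk=8 s=0: L1-HIT | VC []
  [3] addr=0x66 blk=6 s=0: MISS | VC [8]
  [4] addr=0x4d blk=4 s=0: MISS | VC [8, 6]
  [5] addr=0x8a blk=8 s=0: VC-HIT | VC [4, 6]
  [6] addr=0x62 blk=6 s=0: VC-HIT | VC [4, 8]
  [7] addr=0x85 blk=8 s=0: VC-HIT | VC [4, 6]
  [8] addr=0x83 blk=8 s=0: L1-HIT | VC [4, 6]
  [9] addr=0xa8 blk=10 s=0: MISS | VC [4, 6, 8]
  [10] addr=0x62 blk=6 s=0: VC-HIT | VC [4, 10, 8]
  [11] addr=0x82 blk=8 s=0: VC-HIT | VC [4, 10, 6]

VC = [4, 10, 6]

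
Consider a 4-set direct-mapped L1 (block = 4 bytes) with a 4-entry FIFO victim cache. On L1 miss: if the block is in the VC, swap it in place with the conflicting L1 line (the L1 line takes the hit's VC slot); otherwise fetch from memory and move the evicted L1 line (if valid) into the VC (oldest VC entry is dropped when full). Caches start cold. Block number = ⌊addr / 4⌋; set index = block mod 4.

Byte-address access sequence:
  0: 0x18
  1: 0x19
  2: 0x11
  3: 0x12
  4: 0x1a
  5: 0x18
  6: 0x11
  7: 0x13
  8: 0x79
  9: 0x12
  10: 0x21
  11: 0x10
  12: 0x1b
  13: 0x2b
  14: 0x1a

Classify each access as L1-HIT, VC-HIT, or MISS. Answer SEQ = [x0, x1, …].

#0 0x18→b6/s2 MISS; vc=[]
#1 0x19→b6/s2 L1-HIT; vc=[]
#2 0x11→b4/s0 MISS; vc=[]
#3 0x12→b4/s0 L1-HIT; vc=[]
#4 0x1a→b6/s2 L1-HIT; vc=[]
#5 0x18→b6/s2 L1-HIT; vc=[]
#6 0x11→b4/s0 L1-HIT; vc=[]
#7 0x13→b4/s0 L1-HIT; vc=[]
#8 0x79→b30/s2 MISS; vc=[6]
#9 0x12→b4/s0 L1-HIT; vc=[6]
#10 0x21→b8/s0 MISS; vc=[6,4]
#11 0x10→b4/s0 VC-HIT; vc=[6,8]
#12 0x1b→b6/s2 VC-HIT; vc=[30,8]
#13 0x2b→b10/s2 MISS; vc=[30,8,6]
#14 0x1a→b6/s2 VC-HIT; vc=[30,8,10]

SEQ = [MISS, L1-HIT, MISS, L1-HIT, L1-HIT, L1-HIT, L1-HIT, L1-HIT, MISS, L1-HIT, MISS, VC-HIT, VC-HIT, MISS, VC-HIT]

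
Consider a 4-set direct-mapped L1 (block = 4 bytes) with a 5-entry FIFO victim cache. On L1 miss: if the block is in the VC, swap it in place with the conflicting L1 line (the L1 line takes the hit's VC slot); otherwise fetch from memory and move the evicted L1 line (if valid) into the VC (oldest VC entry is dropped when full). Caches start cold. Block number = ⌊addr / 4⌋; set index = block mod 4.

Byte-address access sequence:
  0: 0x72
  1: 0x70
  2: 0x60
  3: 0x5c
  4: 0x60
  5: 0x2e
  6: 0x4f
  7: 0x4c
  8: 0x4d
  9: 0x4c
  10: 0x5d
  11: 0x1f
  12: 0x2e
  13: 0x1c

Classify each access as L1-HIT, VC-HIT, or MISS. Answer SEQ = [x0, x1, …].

SEQ = [MISS, L1-HIT, MISS, MISS, L1-HIT, MISS, MISS, L1-HIT, L1-HIT, L1-HIT, VC-HIT, MISS, VC-HIT, VC-HIT]

0: 0x72 (blk 28, set 0) → MISS  vc=[]
1: 0x70 (blk 28, set 0) → L1-HIT  vc=[]
2: 0x60 (blk 24, set 0) → MISS  vc=[28]
3: 0x5c (blk 23, set 3) → MISS  vc=[28]
4: 0x60 (blk 24, set 0) → L1-HIT  vc=[28]
5: 0x2e (blk 11, set 3) → MISS  vc=[28, 23]
6: 0x4f (blk 19, set 3) → MISS  vc=[28, 23, 11]
7: 0x4c (blk 19, set 3) → L1-HIT  vc=[28, 23, 11]
8: 0x4d (blk 19, set 3) → L1-HIT  vc=[28, 23, 11]
9: 0x4c (blk 19, set 3) → L1-HIT  vc=[28, 23, 11]
10: 0x5d (blk 23, set 3) → VC-HIT  vc=[28, 19, 11]
11: 0x1f (blk 7, set 3) → MISS  vc=[28, 19, 11, 23]
12: 0x2e (blk 11, set 3) → VC-HIT  vc=[28, 19, 7, 23]
13: 0x1c (blk 7, set 3) → VC-HIT  vc=[28, 19, 11, 23]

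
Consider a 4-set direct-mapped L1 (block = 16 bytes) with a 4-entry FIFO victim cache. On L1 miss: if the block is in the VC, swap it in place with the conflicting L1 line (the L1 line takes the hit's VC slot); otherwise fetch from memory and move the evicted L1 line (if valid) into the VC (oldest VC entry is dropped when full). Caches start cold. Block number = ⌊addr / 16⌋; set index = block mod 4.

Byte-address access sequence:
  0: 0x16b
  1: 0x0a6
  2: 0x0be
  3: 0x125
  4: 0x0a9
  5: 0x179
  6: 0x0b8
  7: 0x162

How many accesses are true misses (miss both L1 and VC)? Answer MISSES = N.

MISSES = 5

#0 0x16b→b22/s2 MISS; vc=[]
#1 0xa6→b10/s2 MISS; vc=[22]
#2 0xbe→b11/s3 MISS; vc=[22]
#3 0x125→b18/s2 MISS; vc=[22,10]
#4 0xa9→b10/s2 VC-HIT; vc=[22,18]
#5 0x179→b23/s3 MISS; vc=[22,18,11]
#6 0xb8→b11/s3 VC-HIT; vc=[22,18,23]
#7 0x162→b22/s2 VC-HIT; vc=[10,18,23]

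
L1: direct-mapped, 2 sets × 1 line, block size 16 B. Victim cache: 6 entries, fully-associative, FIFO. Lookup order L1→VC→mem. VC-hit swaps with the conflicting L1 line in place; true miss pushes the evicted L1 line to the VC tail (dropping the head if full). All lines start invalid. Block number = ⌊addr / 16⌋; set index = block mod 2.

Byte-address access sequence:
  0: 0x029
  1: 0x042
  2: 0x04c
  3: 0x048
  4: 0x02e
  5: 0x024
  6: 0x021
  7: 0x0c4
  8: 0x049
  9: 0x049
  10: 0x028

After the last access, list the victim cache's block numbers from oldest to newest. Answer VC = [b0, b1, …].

#0 0x29→b2/s0 MISS; vc=[]
#1 0x42→b4/s0 MISS; vc=[2]
#2 0x4c→b4/s0 L1-HIT; vc=[2]
#3 0x48→b4/s0 L1-HIT; vc=[2]
#4 0x2e→b2/s0 VC-HIT; vc=[4]
#5 0x24→b2/s0 L1-HIT; vc=[4]
#6 0x21→b2/s0 L1-HIT; vc=[4]
#7 0xc4→b12/s0 MISS; vc=[4,2]
#8 0x49→b4/s0 VC-HIT; vc=[12,2]
#9 0x49→b4/s0 L1-HIT; vc=[12,2]
#10 0x28→b2/s0 VC-HIT; vc=[12,4]

VC = [12, 4]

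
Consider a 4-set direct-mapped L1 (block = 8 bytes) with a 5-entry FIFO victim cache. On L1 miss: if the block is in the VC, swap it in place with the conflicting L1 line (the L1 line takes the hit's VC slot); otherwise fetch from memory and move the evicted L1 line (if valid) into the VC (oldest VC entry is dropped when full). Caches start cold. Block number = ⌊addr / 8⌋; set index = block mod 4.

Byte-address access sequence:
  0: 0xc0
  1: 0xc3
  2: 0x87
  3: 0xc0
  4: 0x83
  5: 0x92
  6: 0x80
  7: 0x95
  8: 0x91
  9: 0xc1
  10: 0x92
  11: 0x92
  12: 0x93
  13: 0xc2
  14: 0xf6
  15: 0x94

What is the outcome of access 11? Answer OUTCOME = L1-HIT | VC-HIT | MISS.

#0 0xc0→b24/s0 MISS; vc=[]
#1 0xc3→b24/s0 L1-HIT; vc=[]
#2 0x87→b16/s0 MISS; vc=[24]
#3 0xc0→b24/s0 VC-HIT; vc=[16]
#4 0x83→b16/s0 VC-HIT; vc=[24]
#5 0x92→b18/s2 MISS; vc=[24]
#6 0x80→b16/s0 L1-HIT; vc=[24]
#7 0x95→b18/s2 L1-HIT; vc=[24]
#8 0x91→b18/s2 L1-HIT; vc=[24]
#9 0xc1→b24/s0 VC-HIT; vc=[16]
#10 0x92→b18/s2 L1-HIT; vc=[16]
#11 0x92→b18/s2 L1-HIT; vc=[16]
#12 0x93→b18/s2 L1-HIT; vc=[16]
#13 0xc2→b24/s0 L1-HIT; vc=[16]
#14 0xf6→b30/s2 MISS; vc=[16,18]
#15 0x94→b18/s2 VC-HIT; vc=[16,30]

OUTCOME = L1-HIT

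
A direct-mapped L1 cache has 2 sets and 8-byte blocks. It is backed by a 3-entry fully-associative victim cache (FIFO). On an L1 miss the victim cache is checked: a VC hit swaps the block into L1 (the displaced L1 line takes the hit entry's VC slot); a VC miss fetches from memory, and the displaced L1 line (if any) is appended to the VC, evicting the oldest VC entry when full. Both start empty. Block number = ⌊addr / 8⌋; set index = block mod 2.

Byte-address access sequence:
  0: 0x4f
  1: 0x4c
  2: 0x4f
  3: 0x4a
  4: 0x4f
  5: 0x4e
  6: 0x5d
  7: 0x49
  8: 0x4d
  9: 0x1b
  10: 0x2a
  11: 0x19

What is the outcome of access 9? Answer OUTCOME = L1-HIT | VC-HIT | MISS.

#0 0x4f→b9/s1 MISS; vc=[]
#1 0x4c→b9/s1 L1-HIT; vc=[]
#2 0x4f→b9/s1 L1-HIT; vc=[]
#3 0x4a→b9/s1 L1-HIT; vc=[]
#4 0x4f→b9/s1 L1-HIT; vc=[]
#5 0x4e→b9/s1 L1-HIT; vc=[]
#6 0x5d→b11/s1 MISS; vc=[9]
#7 0x49→b9/s1 VC-HIT; vc=[11]
#8 0x4d→b9/s1 L1-HIT; vc=[11]
#9 0x1b→b3/s1 MISS; vc=[11,9]
#10 0x2a→b5/s1 MISS; vc=[11,9,3]
#11 0x19→b3/s1 VC-HIT; vc=[11,9,5]

OUTCOME = MISS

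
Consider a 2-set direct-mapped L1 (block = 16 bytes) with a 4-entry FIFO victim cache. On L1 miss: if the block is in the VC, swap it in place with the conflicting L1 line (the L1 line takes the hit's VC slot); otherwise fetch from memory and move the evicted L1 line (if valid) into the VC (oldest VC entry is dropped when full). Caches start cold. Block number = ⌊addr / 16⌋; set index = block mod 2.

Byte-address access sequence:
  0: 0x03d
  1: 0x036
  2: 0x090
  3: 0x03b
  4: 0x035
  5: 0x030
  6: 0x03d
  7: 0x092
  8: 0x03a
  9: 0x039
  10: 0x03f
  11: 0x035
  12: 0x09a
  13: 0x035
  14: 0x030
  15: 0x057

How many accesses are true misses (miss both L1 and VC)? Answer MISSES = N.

MISSES = 3

0: 0x3d (blk 3, set 1) → MISS  vc=[]
1: 0x36 (blk 3, set 1) → L1-HIT  vc=[]
2: 0x90 (blk 9, set 1) → MISS  vc=[3]
3: 0x3b (blk 3, set 1) → VC-HIT  vc=[9]
4: 0x35 (blk 3, set 1) → L1-HIT  vc=[9]
5: 0x30 (blk 3, set 1) → L1-HIT  vc=[9]
6: 0x3d (blk 3, set 1) → L1-HIT  vc=[9]
7: 0x92 (blk 9, set 1) → VC-HIT  vc=[3]
8: 0x3a (blk 3, set 1) → VC-HIT  vc=[9]
9: 0x39 (blk 3, set 1) → L1-HIT  vc=[9]
10: 0x3f (blk 3, set 1) → L1-HIT  vc=[9]
11: 0x35 (blk 3, set 1) → L1-HIT  vc=[9]
12: 0x9a (blk 9, set 1) → VC-HIT  vc=[3]
13: 0x35 (blk 3, set 1) → VC-HIT  vc=[9]
14: 0x30 (blk 3, set 1) → L1-HIT  vc=[9]
15: 0x57 (blk 5, set 1) → MISS  vc=[9, 3]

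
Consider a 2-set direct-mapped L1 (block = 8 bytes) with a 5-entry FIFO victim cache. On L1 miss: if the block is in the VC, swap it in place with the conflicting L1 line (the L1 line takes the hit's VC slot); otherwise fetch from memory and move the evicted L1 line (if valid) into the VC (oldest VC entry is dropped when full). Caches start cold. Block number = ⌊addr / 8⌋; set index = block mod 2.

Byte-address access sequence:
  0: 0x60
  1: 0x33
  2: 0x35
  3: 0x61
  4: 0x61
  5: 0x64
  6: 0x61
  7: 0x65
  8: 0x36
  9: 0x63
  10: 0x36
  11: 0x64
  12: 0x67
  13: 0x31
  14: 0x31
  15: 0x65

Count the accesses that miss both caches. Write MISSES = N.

0: 0x60 (blk 12, set 0) → MISS  vc=[]
1: 0x33 (blk 6, set 0) → MISS  vc=[12]
2: 0x35 (blk 6, set 0) → L1-HIT  vc=[12]
3: 0x61 (blk 12, set 0) → VC-HIT  vc=[6]
4: 0x61 (blk 12, set 0) → L1-HIT  vc=[6]
5: 0x64 (blk 12, set 0) → L1-HIT  vc=[6]
6: 0x61 (blk 12, set 0) → L1-HIT  vc=[6]
7: 0x65 (blk 12, set 0) → L1-HIT  vc=[6]
8: 0x36 (blk 6, set 0) → VC-HIT  vc=[12]
9: 0x63 (blk 12, set 0) → VC-HIT  vc=[6]
10: 0x36 (blk 6, set 0) → VC-HIT  vc=[12]
11: 0x64 (blk 12, set 0) → VC-HIT  vc=[6]
12: 0x67 (blk 12, set 0) → L1-HIT  vc=[6]
13: 0x31 (blk 6, set 0) → VC-HIT  vc=[12]
14: 0x31 (blk 6, set 0) → L1-HIT  vc=[12]
15: 0x65 (blk 12, set 0) → VC-HIT  vc=[6]

MISSES = 2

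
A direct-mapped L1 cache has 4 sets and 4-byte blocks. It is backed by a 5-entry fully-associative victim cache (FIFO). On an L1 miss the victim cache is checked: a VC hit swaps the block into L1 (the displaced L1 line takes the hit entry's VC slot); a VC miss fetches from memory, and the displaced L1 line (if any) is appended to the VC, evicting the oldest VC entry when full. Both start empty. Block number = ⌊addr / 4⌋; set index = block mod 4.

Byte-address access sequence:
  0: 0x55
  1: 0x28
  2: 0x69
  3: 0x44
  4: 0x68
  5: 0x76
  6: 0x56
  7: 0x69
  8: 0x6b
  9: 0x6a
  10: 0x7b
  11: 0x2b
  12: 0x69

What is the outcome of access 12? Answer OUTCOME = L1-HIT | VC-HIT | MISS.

0: 0x55 (blk 21, set 1) → MISS  vc=[]
1: 0x28 (blk 10, set 2) → MISS  vc=[]
2: 0x69 (blk 26, set 2) → MISS  vc=[10]
3: 0x44 (blk 17, set 1) → MISS  vc=[10, 21]
4: 0x68 (blk 26, set 2) → L1-HIT  vc=[10, 21]
5: 0x76 (blk 29, set 1) → MISS  vc=[10, 21, 17]
6: 0x56 (blk 21, set 1) → VC-HIT  vc=[10, 29, 17]
7: 0x69 (blk 26, set 2) → L1-HIT  vc=[10, 29, 17]
8: 0x6b (blk 26, set 2) → L1-HIT  vc=[10, 29, 17]
9: 0x6a (blk 26, set 2) → L1-HIT  vc=[10, 29, 17]
10: 0x7b (blk 30, set 2) → MISS  vc=[10, 29, 17, 26]
11: 0x2b (blk 10, set 2) → VC-HIT  vc=[30, 29, 17, 26]
12: 0x69 (blk 26, set 2) → VC-HIT  vc=[30, 29, 17, 10]

OUTCOME = VC-HIT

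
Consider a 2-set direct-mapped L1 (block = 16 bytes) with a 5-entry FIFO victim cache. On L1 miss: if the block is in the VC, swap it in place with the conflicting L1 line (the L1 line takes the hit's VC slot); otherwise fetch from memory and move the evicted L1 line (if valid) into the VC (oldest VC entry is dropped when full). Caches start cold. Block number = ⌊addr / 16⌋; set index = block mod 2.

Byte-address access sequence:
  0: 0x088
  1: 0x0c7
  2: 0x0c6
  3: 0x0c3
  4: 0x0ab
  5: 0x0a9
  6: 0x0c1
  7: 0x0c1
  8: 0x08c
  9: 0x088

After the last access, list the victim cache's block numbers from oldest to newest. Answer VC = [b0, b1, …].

VC = [12, 10]

#0 0x88→b8/s0 MISS; vc=[]
#1 0xc7→b12/s0 MISS; vc=[8]
#2 0xc6→b12/s0 L1-HIT; vc=[8]
#3 0xc3→b12/s0 L1-HIT; vc=[8]
#4 0xab→b10/s0 MISS; vc=[8,12]
#5 0xa9→b10/s0 L1-HIT; vc=[8,12]
#6 0xc1→b12/s0 VC-HIT; vc=[8,10]
#7 0xc1→b12/s0 L1-HIT; vc=[8,10]
#8 0x8c→b8/s0 VC-HIT; vc=[12,10]
#9 0x88→b8/s0 L1-HIT; vc=[12,10]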